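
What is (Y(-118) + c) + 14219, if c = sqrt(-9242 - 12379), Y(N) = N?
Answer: 14101 + I*sqrt(21621) ≈ 14101.0 + 147.04*I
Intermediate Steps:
c = I*sqrt(21621) (c = sqrt(-21621) = I*sqrt(21621) ≈ 147.04*I)
(Y(-118) + c) + 14219 = (-118 + I*sqrt(21621)) + 14219 = 14101 + I*sqrt(21621)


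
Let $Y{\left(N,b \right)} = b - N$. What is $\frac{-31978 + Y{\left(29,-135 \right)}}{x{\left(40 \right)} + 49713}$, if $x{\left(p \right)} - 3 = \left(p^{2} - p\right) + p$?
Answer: $- \frac{16071}{25658} \approx -0.62635$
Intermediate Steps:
$x{\left(p \right)} = 3 + p^{2}$ ($x{\left(p \right)} = 3 + \left(\left(p^{2} - p\right) + p\right) = 3 + p^{2}$)
$\frac{-31978 + Y{\left(29,-135 \right)}}{x{\left(40 \right)} + 49713} = \frac{-31978 - 164}{\left(3 + 40^{2}\right) + 49713} = \frac{-31978 - 164}{\left(3 + 1600\right) + 49713} = \frac{-31978 - 164}{1603 + 49713} = - \frac{32142}{51316} = \left(-32142\right) \frac{1}{51316} = - \frac{16071}{25658}$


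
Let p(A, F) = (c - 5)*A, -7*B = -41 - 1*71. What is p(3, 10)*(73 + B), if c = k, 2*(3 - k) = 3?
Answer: -1869/2 ≈ -934.50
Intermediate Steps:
k = 3/2 (k = 3 - ½*3 = 3 - 3/2 = 3/2 ≈ 1.5000)
B = 16 (B = -(-41 - 1*71)/7 = -(-41 - 71)/7 = -⅐*(-112) = 16)
c = 3/2 ≈ 1.5000
p(A, F) = -7*A/2 (p(A, F) = (3/2 - 5)*A = -7*A/2)
p(3, 10)*(73 + B) = (-7/2*3)*(73 + 16) = -21/2*89 = -1869/2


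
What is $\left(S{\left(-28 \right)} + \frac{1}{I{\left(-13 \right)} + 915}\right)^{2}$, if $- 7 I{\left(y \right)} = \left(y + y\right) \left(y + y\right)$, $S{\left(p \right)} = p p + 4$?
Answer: $\frac{20380340062681}{32821441} \approx 6.2095 \cdot 10^{5}$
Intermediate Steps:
$S{\left(p \right)} = 4 + p^{2}$ ($S{\left(p \right)} = p^{2} + 4 = 4 + p^{2}$)
$I{\left(y \right)} = - \frac{4 y^{2}}{7}$ ($I{\left(y \right)} = - \frac{\left(y + y\right) \left(y + y\right)}{7} = - \frac{2 y 2 y}{7} = - \frac{4 y^{2}}{7}$)
$\left(S{\left(-28 \right)} + \frac{1}{I{\left(-13 \right)} + 915}\right)^{2} = \left(\left(4 + \left(-28\right)^{2}\right) + \frac{1}{- \frac{4 \left(-13\right)^{2}}{7} + 915}\right)^{2} = \left(\left(4 + 784\right) + \frac{1}{\left(- \frac{4}{7}\right) 169 + 915}\right)^{2} = \left(788 + \frac{1}{- \frac{676}{7} + 915}\right)^{2} = \left(788 + \frac{1}{\frac{5729}{7}}\right)^{2} = \left(788 + \frac{7}{5729}\right)^{2} = \left(\frac{4514459}{5729}\right)^{2} = \frac{20380340062681}{32821441}$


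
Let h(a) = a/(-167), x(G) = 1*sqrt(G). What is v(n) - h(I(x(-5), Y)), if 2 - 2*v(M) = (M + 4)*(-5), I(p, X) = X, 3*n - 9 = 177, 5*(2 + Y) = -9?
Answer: 138591/835 ≈ 165.98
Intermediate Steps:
x(G) = sqrt(G)
Y = -19/5 (Y = -2 + (1/5)*(-9) = -2 - 9/5 = -19/5 ≈ -3.8000)
n = 62 (n = 3 + (1/3)*177 = 3 + 59 = 62)
h(a) = -a/167 (h(a) = a*(-1/167) = -a/167)
v(M) = 11 + 5*M/2 (v(M) = 1 - (M + 4)*(-5)/2 = 1 - (4 + M)*(-5)/2 = 1 - (-20 - 5*M)/2 = 1 + (10 + 5*M/2) = 11 + 5*M/2)
v(n) - h(I(x(-5), Y)) = (11 + (5/2)*62) - (-1)*(-19)/(167*5) = (11 + 155) - 1*19/835 = 166 - 19/835 = 138591/835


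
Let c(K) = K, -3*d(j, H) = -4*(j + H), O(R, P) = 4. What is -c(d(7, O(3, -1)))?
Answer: -44/3 ≈ -14.667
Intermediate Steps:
d(j, H) = 4*H/3 + 4*j/3 (d(j, H) = -(-4)*(j + H)/3 = -(-4)*(H + j)/3 = -(-4*H - 4*j)/3 = 4*H/3 + 4*j/3)
-c(d(7, O(3, -1))) = -((4/3)*4 + (4/3)*7) = -(16/3 + 28/3) = -1*44/3 = -44/3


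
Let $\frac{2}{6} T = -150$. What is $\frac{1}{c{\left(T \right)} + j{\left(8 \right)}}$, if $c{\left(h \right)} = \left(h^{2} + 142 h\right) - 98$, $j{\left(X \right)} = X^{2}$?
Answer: $\frac{1}{138566} \approx 7.2168 \cdot 10^{-6}$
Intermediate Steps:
$T = -450$ ($T = 3 \left(-150\right) = -450$)
$c{\left(h \right)} = -98 + h^{2} + 142 h$
$\frac{1}{c{\left(T \right)} + j{\left(8 \right)}} = \frac{1}{\left(-98 + \left(-450\right)^{2} + 142 \left(-450\right)\right) + 8^{2}} = \frac{1}{\left(-98 + 202500 - 63900\right) + 64} = \frac{1}{138502 + 64} = \frac{1}{138566}$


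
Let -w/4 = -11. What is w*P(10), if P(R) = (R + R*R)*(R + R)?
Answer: 96800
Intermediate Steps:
w = 44 (w = -4*(-11) = 44)
P(R) = 2*R*(R + R²) (P(R) = (R + R²)*(2*R) = 2*R*(R + R²))
w*P(10) = 44*(2*10²*(1 + 10)) = 44*(2*100*11) = 44*2200 = 96800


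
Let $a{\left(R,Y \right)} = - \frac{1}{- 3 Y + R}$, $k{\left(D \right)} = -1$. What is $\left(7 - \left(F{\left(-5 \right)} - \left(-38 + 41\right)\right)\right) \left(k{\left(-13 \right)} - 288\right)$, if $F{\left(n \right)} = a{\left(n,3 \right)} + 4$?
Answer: $- \frac{23987}{14} \approx -1713.4$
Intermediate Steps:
$a{\left(R,Y \right)} = - \frac{1}{R - 3 Y}$
$F{\left(n \right)} = 4 - \frac{1}{-9 + n}$ ($F{\left(n \right)} = - \frac{1}{n - 9} + 4 = - \frac{1}{-9 + n} + 4 = 4 - \frac{1}{-9 + n}$)
$\left(7 - \left(F{\left(-5 \right)} - \left(-38 + 41\right)\right)\right) \left(k{\left(-13 \right)} - 288\right) = \left(7 - \left(\frac{-37 + 4 \left(-5\right)}{-9 - 5} - \left(-38 + 41\right)\right)\right) \left(-1 - 288\right) = \left(7 - \left(\frac{-37 - 20}{-14} - 3\right)\right) \left(-289\right) = \left(7 - \left(\left(- \frac{1}{14}\right) \left(-57\right) - 3\right)\right) \left(-289\right) = \left(7 - \left(\frac{57}{14} - 3\right)\right) \left(-289\right) = \left(7 - \frac{15}{14}\right) \left(-289\right) = \frac{83}{14} \left(-289\right) = - \frac{23987}{14}$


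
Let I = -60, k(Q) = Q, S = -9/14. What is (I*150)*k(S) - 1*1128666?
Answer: -7860162/7 ≈ -1.1229e+6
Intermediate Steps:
S = -9/14 (S = -9*1/14 = -9/14 ≈ -0.64286)
(I*150)*k(S) - 1*1128666 = -60*150*(-9/14) - 1*1128666 = -9000*(-9/14) - 1128666 = 40500/7 - 1128666 = -7860162/7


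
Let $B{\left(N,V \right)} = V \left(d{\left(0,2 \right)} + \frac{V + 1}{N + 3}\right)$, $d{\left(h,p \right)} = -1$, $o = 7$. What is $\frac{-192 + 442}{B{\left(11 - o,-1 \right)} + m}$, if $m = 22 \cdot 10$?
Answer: $\frac{250}{221} \approx 1.1312$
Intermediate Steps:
$B{\left(N,V \right)} = V \left(-1 + \frac{1 + V}{3 + N}\right)$ ($B{\left(N,V \right)} = V \left(-1 + \frac{V + 1}{N + 3}\right) = V \left(-1 + \frac{1 + V}{3 + N}\right)$)
$m = 220$
$\frac{-192 + 442}{B{\left(11 - o,-1 \right)} + m} = \frac{-192 + 442}{- \frac{-2 - 1 - \left(11 - 7\right)}{3 + \left(11 - 7\right)} + 220} = \frac{250}{- \frac{-2 - 1 - \left(11 - 7\right)}{3 + \left(11 - 7\right)} + 220} = \frac{250}{- \frac{-2 - 1 - 4}{3 + 4} + 220} = \frac{250}{- \frac{-2 - 1 - 4}{7} + 220} = \frac{250}{\left(-1\right) \frac{1}{7} \left(-7\right) + 220} = \frac{250}{1 + 220} = \frac{250}{221}$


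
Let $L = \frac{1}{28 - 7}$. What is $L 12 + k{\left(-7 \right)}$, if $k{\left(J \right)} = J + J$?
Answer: $- \frac{94}{7} \approx -13.429$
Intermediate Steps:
$L = \frac{1}{21} \approx 0.047619$
$k{\left(J \right)} = 2 J$
$L 12 + k{\left(-7 \right)} = \frac{1}{21} \cdot 12 + 2 \left(-7\right) = \frac{4}{7} - 14 = - \frac{94}{7}$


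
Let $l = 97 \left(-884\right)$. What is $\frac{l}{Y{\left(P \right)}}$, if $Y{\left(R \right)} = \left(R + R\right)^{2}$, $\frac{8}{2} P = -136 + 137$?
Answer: $-342992$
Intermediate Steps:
$l = -85748$
$P = \frac{1}{4}$ ($P = \frac{-136 + 137}{4} = \frac{1}{4} \cdot 1 = \frac{1}{4} \approx 0.25$)
$Y{\left(R \right)} = 4 R^{2}$ ($Y{\left(R \right)} = \left(2 R\right)^{2} = 4 R^{2}$)
$\frac{l}{Y{\left(P \right)}} = - \frac{85748}{4 \left(\frac{1}{4}\right)^{2}} = - \frac{85748}{4 \cdot \frac{1}{16}} = - 85748 \frac{1}{\frac{1}{4}} = \left(-85748\right) 4 = -342992$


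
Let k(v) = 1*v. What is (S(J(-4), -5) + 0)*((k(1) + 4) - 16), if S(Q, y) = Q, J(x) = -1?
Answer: 11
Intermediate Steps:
k(v) = v
(S(J(-4), -5) + 0)*((k(1) + 4) - 16) = (-1 + 0)*((1 + 4) - 16) = -(5 - 16) = -1*(-11) = 11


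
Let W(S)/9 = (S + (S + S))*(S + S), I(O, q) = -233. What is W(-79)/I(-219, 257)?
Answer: -337014/233 ≈ -1446.4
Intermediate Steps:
W(S) = 54*S² (W(S) = 9*((S + (S + S))*(S + S)) = 9*((S + 2*S)*(2*S)) = 9*((3*S)*(2*S)) = 9*(6*S²) = 54*S²)
W(-79)/I(-219, 257) = (54*(-79)²)/(-233) = (54*6241)*(-1/233) = 337014*(-1/233) = -337014/233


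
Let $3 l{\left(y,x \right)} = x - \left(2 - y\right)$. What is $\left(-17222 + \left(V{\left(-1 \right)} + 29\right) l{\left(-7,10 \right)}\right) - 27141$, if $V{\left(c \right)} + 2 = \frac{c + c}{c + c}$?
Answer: $- \frac{133061}{3} \approx -44354.0$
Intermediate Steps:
$V{\left(c \right)} = -1$ ($V{\left(c \right)} = -2 + \frac{c + c}{c + c} = -2 + \frac{2 c}{2 c} = -2 + 2 c \frac{1}{2 c} = -2 + 1 = -1$)
$l{\left(y,x \right)} = - \frac{2}{3} + \frac{x}{3} + \frac{y}{3}$ ($l{\left(y,x \right)} = \frac{x - \left(2 - y\right)}{3} = \frac{x + \left(-2 + y\right)}{3} = \frac{-2 + x + y}{3} = - \frac{2}{3} + \frac{x}{3} + \frac{y}{3}$)
$\left(-17222 + \left(V{\left(-1 \right)} + 29\right) l{\left(-7,10 \right)}\right) - 27141 = \left(-17222 + \left(-1 + 29\right) \left(- \frac{2}{3} + \frac{1}{3} \cdot 10 + \frac{1}{3} \left(-7\right)\right)\right) - 27141 = \left(-17222 + 28 \left(- \frac{2}{3} + \frac{10}{3} - \frac{7}{3}\right)\right) - 27141 = \left(-17222 + 28 \cdot \frac{1}{3}\right) - 27141 = \left(-17222 + \frac{28}{3}\right) - 27141 = - \frac{51638}{3} - 27141 = - \frac{133061}{3}$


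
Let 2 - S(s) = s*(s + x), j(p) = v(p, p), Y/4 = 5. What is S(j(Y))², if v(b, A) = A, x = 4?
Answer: 228484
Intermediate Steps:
Y = 20 (Y = 4*5 = 20)
j(p) = p
S(s) = 2 - s*(4 + s) (S(s) = 2 - s*(s + 4) = 2 - s*(4 + s))
S(j(Y))² = (2 - 1*20² - 4*20)² = (2 - 1*400 - 80)² = (2 - 400 - 80)² = (-478)² = 228484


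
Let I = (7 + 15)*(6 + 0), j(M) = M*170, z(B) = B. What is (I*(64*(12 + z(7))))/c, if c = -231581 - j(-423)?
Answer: -160512/159671 ≈ -1.0053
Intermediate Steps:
j(M) = 170*M
I = 132 (I = 22*6 = 132)
c = -159671 (c = -231581 - 170*(-423) = -231581 - 1*(-71910) = -231581 + 71910 = -159671)
(I*(64*(12 + z(7))))/c = (132*(64*(12 + 7)))/(-159671) = (132*(64*19))*(-1/159671) = (132*1216)*(-1/159671) = 160512*(-1/159671) = -160512/159671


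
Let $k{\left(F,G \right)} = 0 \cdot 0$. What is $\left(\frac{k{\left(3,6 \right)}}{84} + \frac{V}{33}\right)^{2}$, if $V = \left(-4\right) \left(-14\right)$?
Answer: $\frac{3136}{1089} \approx 2.8797$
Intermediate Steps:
$k{\left(F,G \right)} = 0$
$V = 56$
$\left(\frac{k{\left(3,6 \right)}}{84} + \frac{V}{33}\right)^{2} = \left(\frac{0}{84} + \frac{56}{33}\right)^{2} = \left(0 \cdot \frac{1}{84} + 56 \cdot \frac{1}{33}\right)^{2} = \left(0 + \frac{56}{33}\right)^{2} = \left(\frac{56}{33}\right)^{2} = \frac{3136}{1089}$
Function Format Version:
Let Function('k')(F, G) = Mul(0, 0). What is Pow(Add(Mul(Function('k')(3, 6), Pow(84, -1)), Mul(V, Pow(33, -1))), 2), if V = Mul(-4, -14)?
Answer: Rational(3136, 1089) ≈ 2.8797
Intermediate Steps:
Function('k')(F, G) = 0
V = 56
Pow(Add(Mul(Function('k')(3, 6), Pow(84, -1)), Mul(V, Pow(33, -1))), 2) = Pow(Add(Mul(0, Pow(84, -1)), Mul(56, Pow(33, -1))), 2) = Pow(Add(Mul(0, Rational(1, 84)), Mul(56, Rational(1, 33))), 2) = Pow(Add(0, Rational(56, 33)), 2) = Pow(Rational(56, 33), 2) = Rational(3136, 1089)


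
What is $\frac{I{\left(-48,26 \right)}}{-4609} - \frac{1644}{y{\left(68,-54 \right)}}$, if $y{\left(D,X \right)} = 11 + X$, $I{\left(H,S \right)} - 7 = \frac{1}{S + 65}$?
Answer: $\frac{62681582}{1639547} \approx 38.231$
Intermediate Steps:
$I{\left(H,S \right)} = 7 + \frac{1}{65 + S}$ ($I{\left(H,S \right)} = 7 + \frac{1}{S + 65} = 7 + \frac{1}{65 + S}$)
$\frac{I{\left(-48,26 \right)}}{-4609} - \frac{1644}{y{\left(68,-54 \right)}} = \frac{\frac{1}{65 + 26} \left(456 + 7 \cdot 26\right)}{-4609} - \frac{1644}{11 - 54} = \frac{456 + 182}{91} \left(- \frac{1}{4609}\right) - \frac{1644}{-43} = \frac{1}{91} \cdot 638 \left(- \frac{1}{4609}\right) - - \frac{1644}{43} = \frac{638}{91} \left(- \frac{1}{4609}\right) + \frac{1644}{43} = - \frac{58}{38129} + \frac{1644}{43} = \frac{62681582}{1639547}$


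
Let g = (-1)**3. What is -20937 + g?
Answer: -20938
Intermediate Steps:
g = -1
-20937 + g = -20937 - 1 = -20938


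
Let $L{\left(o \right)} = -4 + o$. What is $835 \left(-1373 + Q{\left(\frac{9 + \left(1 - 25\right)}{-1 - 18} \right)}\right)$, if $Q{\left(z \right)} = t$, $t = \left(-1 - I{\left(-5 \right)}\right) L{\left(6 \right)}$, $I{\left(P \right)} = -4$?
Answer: $-1141445$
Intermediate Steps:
$t = 6$ ($t = \left(-1 - -4\right) \left(-4 + 6\right) = \left(-1 + 4\right) 2 = 3 \cdot 2 = 6$)
$Q{\left(z \right)} = 6$
$835 \left(-1373 + Q{\left(\frac{9 + \left(1 - 25\right)}{-1 - 18} \right)}\right) = 835 \left(-1373 + 6\right) = 835 \left(-1367\right) = -1141445$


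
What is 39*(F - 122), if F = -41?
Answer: -6357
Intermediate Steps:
39*(F - 122) = 39*(-41 - 122) = 39*(-163) = -6357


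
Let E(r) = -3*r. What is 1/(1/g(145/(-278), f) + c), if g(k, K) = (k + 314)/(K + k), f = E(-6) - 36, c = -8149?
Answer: -87147/710166052 ≈ -0.00012271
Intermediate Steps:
f = -18 (f = -3*(-6) - 36 = 18 - 36 = -18)
g(k, K) = (314 + k)/(K + k)
1/(1/g(145/(-278), f) + c) = 1/(1/((314 + 145/(-278))/(-18 + 145/(-278))) - 8149) = 1/(1/((314 + 145*(-1/278))/(-18 + 145*(-1/278))) - 8149) = 1/(1/((314 - 145/278)/(-18 - 145/278)) - 8149) = 1/(1/((87147/278)/(-5149/278)) - 8149) = 1/(1/(-278/5149*87147/278) - 8149) = 1/(1/(-87147/5149) - 8149) = 1/(-5149/87147 - 8149) = 1/(-710166052/87147) = -87147/710166052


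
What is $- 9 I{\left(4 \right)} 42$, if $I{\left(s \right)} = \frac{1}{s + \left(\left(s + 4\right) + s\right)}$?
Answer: $- \frac{189}{8} \approx -23.625$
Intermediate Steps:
$I{\left(s \right)} = \frac{1}{4 + 3 s}$ ($I{\left(s \right)} = \frac{1}{s + \left(\left(4 + s\right) + s\right)} = \frac{1}{s + \left(4 + 2 s\right)} = \frac{1}{4 + 3 s}$)
$- 9 I{\left(4 \right)} 42 = - \frac{9}{4 + 3 \cdot 4} \cdot 42 = - \frac{9}{4 + 12} \cdot 42 = - \frac{9}{16} \cdot 42 = \left(-9\right) \frac{1}{16} \cdot 42 = \left(- \frac{9}{16}\right) 42 = - \frac{189}{8}$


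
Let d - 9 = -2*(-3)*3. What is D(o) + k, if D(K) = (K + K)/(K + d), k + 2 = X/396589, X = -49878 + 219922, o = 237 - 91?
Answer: 8001806/68609897 ≈ 0.11663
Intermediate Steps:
o = 146
X = 170044
d = 27 (d = 9 - 2*(-3)*3 = 9 + 6*3 = 9 + 18 = 27)
k = -623134/396589 (k = -2 + 170044/396589 = -623134/396589 ≈ -1.5712)
D(K) = 2*K/(27 + K) (D(K) = (K + K)/(K + 27) = (2*K)/(27 + K) = 2*K/(27 + K))
D(o) + k = 2*146/(27 + 146) - 623134/396589 = 2*146/173 - 623134/396589 = 2*146*(1/173) - 623134/396589 = 292/173 - 623134/396589 = 8001806/68609897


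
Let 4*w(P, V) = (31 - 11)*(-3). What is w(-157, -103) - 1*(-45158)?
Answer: 45143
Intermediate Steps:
w(P, V) = -15 (w(P, V) = ((31 - 11)*(-3))/4 = (20*(-3))/4 = (1/4)*(-60) = -15)
w(-157, -103) - 1*(-45158) = -15 - 1*(-45158) = -15 + 45158 = 45143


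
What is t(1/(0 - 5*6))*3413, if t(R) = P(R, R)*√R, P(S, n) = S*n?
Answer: 3413*I*√30/27000 ≈ 0.69236*I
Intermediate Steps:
t(R) = R^(5/2) (t(R) = (R*R)*√R = R²*√R = R^(5/2))
t(1/(0 - 5*6))*3413 = (1/(0 - 5*6))^(5/2)*3413 = (1/(0 - 30))^(5/2)*3413 = (1/(-30))^(5/2)*3413 = (-1/30)^(5/2)*3413 = (I*√30/27000)*3413 = 3413*I*√30/27000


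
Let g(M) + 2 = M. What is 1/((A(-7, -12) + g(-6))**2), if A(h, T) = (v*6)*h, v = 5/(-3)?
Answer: 1/3844 ≈ 0.00026015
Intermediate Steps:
g(M) = -2 + M
v = -5/3 (v = 5*(-1/3) = -5/3 ≈ -1.6667)
A(h, T) = -10*h (A(h, T) = (-5/3*6)*h = -10*h)
1/((A(-7, -12) + g(-6))**2) = 1/((-10*(-7) + (-2 - 6))**2) = 1/((70 - 8)**2) = 1/(62**2) = 1/3844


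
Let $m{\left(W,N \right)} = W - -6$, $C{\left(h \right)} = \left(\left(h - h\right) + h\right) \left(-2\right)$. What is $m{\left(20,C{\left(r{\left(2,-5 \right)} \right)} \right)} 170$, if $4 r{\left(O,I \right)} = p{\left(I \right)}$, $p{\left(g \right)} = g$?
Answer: $4420$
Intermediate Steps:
$r{\left(O,I \right)} = \frac{I}{4}$
$C{\left(h \right)} = - 2 h$ ($C{\left(h \right)} = \left(0 + h\right) \left(-2\right) = h \left(-2\right) = - 2 h$)
$m{\left(W,N \right)} = 6 + W$ ($m{\left(W,N \right)} = W + 6 = 6 + W$)
$m{\left(20,C{\left(r{\left(2,-5 \right)} \right)} \right)} 170 = \left(6 + 20\right) 170 = 26 \cdot 170 = 4420$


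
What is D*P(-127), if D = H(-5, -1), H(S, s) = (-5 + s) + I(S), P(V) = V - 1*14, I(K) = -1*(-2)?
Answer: 564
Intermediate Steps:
I(K) = 2
P(V) = -14 + V (P(V) = V - 14 = -14 + V)
H(S, s) = -3 + s (H(S, s) = (-5 + s) + 2 = -3 + s)
D = -4 (D = -3 - 1 = -4)
D*P(-127) = -4*(-14 - 127) = -4*(-141) = 564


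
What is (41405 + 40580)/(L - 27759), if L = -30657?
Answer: -81985/58416 ≈ -1.4035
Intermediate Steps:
(41405 + 40580)/(L - 27759) = (41405 + 40580)/(-30657 - 27759) = 81985/(-58416) = 81985*(-1/58416) = -81985/58416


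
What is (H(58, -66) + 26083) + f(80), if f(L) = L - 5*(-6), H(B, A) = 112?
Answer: 26305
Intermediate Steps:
f(L) = 30 + L (f(L) = L + 30 = 30 + L)
(H(58, -66) + 26083) + f(80) = (112 + 26083) + (30 + 80) = 26195 + 110 = 26305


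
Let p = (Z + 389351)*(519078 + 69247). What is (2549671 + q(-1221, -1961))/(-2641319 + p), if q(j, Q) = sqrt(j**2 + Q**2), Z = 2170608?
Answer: 2549671/1506085237356 + 37*sqrt(3898)/1506085237356 ≈ 1.6944e-6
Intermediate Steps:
q(j, Q) = sqrt(Q**2 + j**2)
p = 1506087878675 (p = (2170608 + 389351)*(519078 + 69247) = 2559959*588325 = 1506087878675)
(2549671 + q(-1221, -1961))/(-2641319 + p) = (2549671 + sqrt((-1961)**2 + (-1221)**2))/(-2641319 + 1506087878675) = (2549671 + sqrt(3845521 + 1490841))/1506085237356 = (2549671 + sqrt(5336362))*(1/1506085237356) = (2549671 + 37*sqrt(3898))*(1/1506085237356) = 2549671/1506085237356 + 37*sqrt(3898)/1506085237356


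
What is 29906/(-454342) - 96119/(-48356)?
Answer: 3016054583/1569297268 ≈ 1.9219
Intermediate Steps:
29906/(-454342) - 96119/(-48356) = 29906*(-1/454342) - 96119*(-1/48356) = -14953/227171 + 96119/48356 = 3016054583/1569297268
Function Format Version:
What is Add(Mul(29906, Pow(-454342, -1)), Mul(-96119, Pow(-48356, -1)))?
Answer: Rational(3016054583, 1569297268) ≈ 1.9219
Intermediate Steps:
Add(Mul(29906, Pow(-454342, -1)), Mul(-96119, Pow(-48356, -1))) = Add(Mul(29906, Rational(-1, 454342)), Mul(-96119, Rational(-1, 48356))) = Add(Rational(-14953, 227171), Rational(96119, 48356)) = Rational(3016054583, 1569297268)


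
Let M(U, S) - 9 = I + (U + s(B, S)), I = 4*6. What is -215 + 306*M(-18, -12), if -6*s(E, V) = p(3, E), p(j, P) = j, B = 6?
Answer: 4222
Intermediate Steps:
s(E, V) = -½ (s(E, V) = -⅙*3 = -½)
I = 24
M(U, S) = 65/2 + U (M(U, S) = 9 + (24 + (U - ½)) = 9 + (24 + (-½ + U)) = 9 + (47/2 + U) = 65/2 + U)
-215 + 306*M(-18, -12) = -215 + 306*(65/2 - 18) = -215 + 306*(29/2) = -215 + 4437 = 4222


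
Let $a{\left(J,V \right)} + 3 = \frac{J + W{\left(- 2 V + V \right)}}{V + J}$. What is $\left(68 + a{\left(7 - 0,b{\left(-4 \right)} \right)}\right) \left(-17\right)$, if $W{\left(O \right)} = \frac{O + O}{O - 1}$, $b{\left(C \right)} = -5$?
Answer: $- \frac{4743}{4} \approx -1185.8$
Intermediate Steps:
$W{\left(O \right)} = \frac{2 O}{-1 + O}$
$a{\left(J,V \right)} = -3 + \frac{J - \frac{2 V}{-1 - V}}{J + V}$ ($a{\left(J,V \right)} = -3 + \frac{J + \frac{2 \left(- 2 V + V\right)}{-1 + \left(- 2 V + V\right)}}{V + J} = -3 + \frac{J + \frac{2 \left(- V\right)}{-1 - V}}{J + V} = -3 + \frac{J - \frac{2 V}{-1 - V}}{J + V}$)
$\left(68 + a{\left(7 - 0,b{\left(-4 \right)} \right)}\right) \left(-17\right) = \left(68 + \frac{2 \left(-5\right) - \left(1 - 5\right) \left(2 \left(7 - 0\right) + 3 \left(-5\right)\right)}{\left(1 - 5\right) \left(\left(7 - 0\right) - 5\right)}\right) \left(-17\right) = \left(68 + \frac{-10 - - 4 \left(2 \left(7 + 0\right) - 15\right)}{\left(-4\right) \left(\left(7 + 0\right) - 5\right)}\right) \left(-17\right) = \left(68 - \frac{-10 - - 4 \left(2 \cdot 7 - 15\right)}{4 \left(7 - 5\right)}\right) \left(-17\right) = \left(68 - \frac{-10 - - 4 \left(14 - 15\right)}{4 \cdot 2}\right) \left(-17\right) = \left(68 - \frac{-10 - \left(-4\right) \left(-1\right)}{8}\right) \left(-17\right) = \left(68 - \frac{-10 - 4}{8}\right) \left(-17\right) = \left(68 - \frac{1}{8} \left(-14\right)\right) \left(-17\right) = \left(68 + \frac{7}{4}\right) \left(-17\right) = \frac{279}{4} \left(-17\right) = - \frac{4743}{4}$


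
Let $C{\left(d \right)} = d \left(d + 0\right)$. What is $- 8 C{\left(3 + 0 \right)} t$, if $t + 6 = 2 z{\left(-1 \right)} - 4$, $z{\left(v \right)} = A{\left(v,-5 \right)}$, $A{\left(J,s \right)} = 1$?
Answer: $576$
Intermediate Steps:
$z{\left(v \right)} = 1$
$C{\left(d \right)} = d^{2}$ ($C{\left(d \right)} = d d = d^{2}$)
$t = -8$ ($t = -6 + \left(2 \cdot 1 - 4\right) = -6 + \left(2 - 4\right) = -6 - 2 = -8$)
$- 8 C{\left(3 + 0 \right)} t = - 8 \left(3 + 0\right)^{2} \left(-8\right) = - 8 \cdot 3^{2} \left(-8\right) = \left(-8\right) 9 \left(-8\right) = \left(-72\right) \left(-8\right) = 576$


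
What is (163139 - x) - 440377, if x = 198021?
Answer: -475259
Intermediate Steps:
(163139 - x) - 440377 = (163139 - 1*198021) - 440377 = (163139 - 198021) - 440377 = -34882 - 440377 = -475259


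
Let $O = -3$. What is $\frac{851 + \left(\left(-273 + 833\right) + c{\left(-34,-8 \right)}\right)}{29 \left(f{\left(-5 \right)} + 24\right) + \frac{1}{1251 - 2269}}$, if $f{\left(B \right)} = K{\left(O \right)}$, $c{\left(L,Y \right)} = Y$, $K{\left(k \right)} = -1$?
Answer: $\frac{1428254}{679005} \approx 2.1035$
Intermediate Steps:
$f{\left(B \right)} = -1$
$\frac{851 + \left(\left(-273 + 833\right) + c{\left(-34,-8 \right)}\right)}{29 \left(f{\left(-5 \right)} + 24\right) + \frac{1}{1251 - 2269}} = \frac{851 + \left(\left(-273 + 833\right) - 8\right)}{29 \left(-1 + 24\right) + \frac{1}{1251 - 2269}} = \frac{851 + \left(560 - 8\right)}{29 \cdot 23 + \frac{1}{-1018}} = \frac{851 + 552}{667 - \frac{1}{1018}} = \frac{1403}{\frac{679005}{1018}} = 1403 \cdot \frac{1018}{679005} = \frac{1428254}{679005}$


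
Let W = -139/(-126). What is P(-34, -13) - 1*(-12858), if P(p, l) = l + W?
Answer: 1618609/126 ≈ 12846.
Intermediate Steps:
W = 139/126 (W = -139*(-1/126) = 139/126 ≈ 1.1032)
P(p, l) = 139/126 + l (P(p, l) = l + 139/126 = 139/126 + l)
P(-34, -13) - 1*(-12858) = (139/126 - 13) - 1*(-12858) = -1499/126 + 12858 = 1618609/126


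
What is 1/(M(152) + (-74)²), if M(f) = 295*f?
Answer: 1/50316 ≈ 1.9874e-5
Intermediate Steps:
1/(M(152) + (-74)²) = 1/(295*152 + (-74)²) = 1/(44840 + 5476) = 1/50316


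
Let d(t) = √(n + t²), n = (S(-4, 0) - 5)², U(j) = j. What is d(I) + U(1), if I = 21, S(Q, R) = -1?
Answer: 1 + 3*√53 ≈ 22.840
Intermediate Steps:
n = 36 (n = (-1 - 5)² = (-6)² = 36)
d(t) = √(36 + t²)
d(I) + U(1) = √(36 + 21²) + 1 = √(36 + 441) + 1 = √477 + 1 = 3*√53 + 1 = 1 + 3*√53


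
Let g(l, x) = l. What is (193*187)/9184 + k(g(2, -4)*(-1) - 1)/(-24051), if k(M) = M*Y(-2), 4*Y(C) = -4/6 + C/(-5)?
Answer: 4340114021/1104421920 ≈ 3.9298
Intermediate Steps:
Y(C) = -⅙ - C/20 (Y(C) = (-4/6 + C/(-5))/4 = (-4*⅙ + C*(-⅕))/4 = (-⅔ - C/5)/4 = -⅙ - C/20)
k(M) = -M/15 (k(M) = M*(-⅙ - 1/20*(-2)) = M*(-⅙ + ⅒) = M*(-1/15) = -M/15)
(193*187)/9184 + k(g(2, -4)*(-1) - 1)/(-24051) = (193*187)/9184 - (2*(-1) - 1)/15/(-24051) = 36091*(1/9184) - (-2 - 1)/15*(-1/24051) = 36091/9184 - 1/15*(-3)*(-1/24051) = 36091/9184 + (⅕)*(-1/24051) = 36091/9184 - 1/120255 = 4340114021/1104421920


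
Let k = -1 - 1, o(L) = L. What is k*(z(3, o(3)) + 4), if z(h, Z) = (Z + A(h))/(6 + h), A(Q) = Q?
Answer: -28/3 ≈ -9.3333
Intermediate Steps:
z(h, Z) = (Z + h)/(6 + h)
k = -2
k*(z(3, o(3)) + 4) = -2*((3 + 3)/(6 + 3) + 4) = -2*(6/9 + 4) = -2*((⅑)*6 + 4) = -2*(⅔ + 4) = -2*14/3 = -28/3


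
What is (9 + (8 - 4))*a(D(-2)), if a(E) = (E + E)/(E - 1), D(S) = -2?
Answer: 52/3 ≈ 17.333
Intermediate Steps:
a(E) = 2*E/(-1 + E) (a(E) = (2*E)/(-1 + E) = 2*E/(-1 + E))
(9 + (8 - 4))*a(D(-2)) = (9 + (8 - 4))*(2*(-2)/(-1 - 2)) = (9 + 4)*(2*(-2)/(-3)) = 13*(2*(-2)*(-1/3)) = 13*(4/3) = 52/3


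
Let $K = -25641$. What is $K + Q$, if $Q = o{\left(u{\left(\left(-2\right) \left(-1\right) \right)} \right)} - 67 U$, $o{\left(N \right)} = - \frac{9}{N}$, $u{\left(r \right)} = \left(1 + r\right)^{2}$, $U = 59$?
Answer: $-29595$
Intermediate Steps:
$Q = -3954$ ($Q = - \frac{9}{\left(1 - -2\right)^{2}} - 3953 = - \frac{9}{\left(1 + 2\right)^{2}} - 3953 = - \frac{9}{3^{2}} - 3953 = - \frac{9}{9} - 3953 = \left(-9\right) \frac{1}{9} - 3953 = -1 - 3953 = -3954$)
$K + Q = -25641 - 3954 = -29595$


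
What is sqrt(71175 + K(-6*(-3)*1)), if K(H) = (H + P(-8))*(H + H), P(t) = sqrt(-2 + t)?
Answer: sqrt(71823 + 36*I*sqrt(10)) ≈ 268.0 + 0.212*I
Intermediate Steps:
K(H) = 2*H*(H + I*sqrt(10)) (K(H) = (H + sqrt(-2 - 8))*(H + H) = (H + sqrt(-10))*(2*H) = (H + I*sqrt(10))*(2*H) = 2*H*(H + I*sqrt(10)))
sqrt(71175 + K(-6*(-3)*1)) = sqrt(71175 + 2*(-6*(-3)*1)*(-6*(-3)*1 + I*sqrt(10))) = sqrt(71175 + 2*(18*1)*(18*1 + I*sqrt(10))) = sqrt(71175 + 2*18*(18 + I*sqrt(10))) = sqrt(71175 + (648 + 36*I*sqrt(10))) = sqrt(71823 + 36*I*sqrt(10))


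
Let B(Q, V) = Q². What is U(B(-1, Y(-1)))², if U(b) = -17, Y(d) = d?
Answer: 289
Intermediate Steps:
U(B(-1, Y(-1)))² = (-17)² = 289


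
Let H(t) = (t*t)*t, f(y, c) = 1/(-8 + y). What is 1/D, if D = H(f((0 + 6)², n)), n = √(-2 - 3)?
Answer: 21952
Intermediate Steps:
n = I*√5 (n = √(-5) = I*√5 ≈ 2.2361*I)
H(t) = t³ (H(t) = t²*t = t³)
D = 1/21952 (D = (1/(-8 + (0 + 6)²))³ = (1/(-8 + 6²))³ = (1/(-8 + 36))³ = (1/28)³ = 1/21952 ≈ 4.5554e-5)
1/D = 1/(1/21952) = 21952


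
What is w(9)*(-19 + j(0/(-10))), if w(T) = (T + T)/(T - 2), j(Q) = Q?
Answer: -342/7 ≈ -48.857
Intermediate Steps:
w(T) = 2*T/(-2 + T) (w(T) = (2*T)/(-2 + T) = 2*T/(-2 + T))
w(9)*(-19 + j(0/(-10))) = (2*9/(-2 + 9))*(-19 + 0/(-10)) = (2*9/7)*(-19 + 0*(-⅒)) = (2*9*(⅐))*(-19 + 0) = (18/7)*(-19) = -342/7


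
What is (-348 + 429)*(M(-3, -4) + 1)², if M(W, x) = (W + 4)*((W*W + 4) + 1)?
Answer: 18225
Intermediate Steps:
M(W, x) = (4 + W)*(5 + W²) (M(W, x) = (4 + W)*((W² + 4) + 1) = (4 + W)*((4 + W²) + 1) = (4 + W)*(5 + W²))
(-348 + 429)*(M(-3, -4) + 1)² = (-348 + 429)*((20 + (-3)³ + 4*(-3)² + 5*(-3)) + 1)² = 81*((20 - 27 + 4*9 - 15) + 1)² = 81*((20 - 27 + 36 - 15) + 1)² = 81*(14 + 1)² = 81*15² = 81*225 = 18225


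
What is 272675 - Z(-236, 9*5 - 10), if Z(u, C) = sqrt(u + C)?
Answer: 272675 - I*sqrt(201) ≈ 2.7268e+5 - 14.177*I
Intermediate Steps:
Z(u, C) = sqrt(C + u)
272675 - Z(-236, 9*5 - 10) = 272675 - sqrt((9*5 - 10) - 236) = 272675 - sqrt((45 - 10) - 236) = 272675 - sqrt(35 - 236) = 272675 - sqrt(-201) = 272675 - I*sqrt(201)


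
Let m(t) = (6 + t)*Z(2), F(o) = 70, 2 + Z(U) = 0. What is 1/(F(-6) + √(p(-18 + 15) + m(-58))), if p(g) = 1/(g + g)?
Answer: 60/4111 - √3738/28777 ≈ 0.012470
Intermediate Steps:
Z(U) = -2 (Z(U) = -2 + 0 = -2)
p(g) = 1/(2*g)
m(t) = -12 - 2*t (m(t) = (6 + t)*(-2) = -12 - 2*t)
1/(F(-6) + √(p(-18 + 15) + m(-58))) = 1/(70 + √(1/(2*(-18 + 15)) + (-12 - 2*(-58)))) = 1/(70 + √((½)/(-3) + (-12 + 116))) = 1/(70 + √((½)*(-⅓) + 104)) = 1/(70 + √(-⅙ + 104)) = 1/(70 + √(623/6)) = 1/(70 + √3738/6)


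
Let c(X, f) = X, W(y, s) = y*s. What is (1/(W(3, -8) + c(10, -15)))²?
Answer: 1/196 ≈ 0.0051020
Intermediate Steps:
W(y, s) = s*y
(1/(W(3, -8) + c(10, -15)))² = (1/(-8*3 + 10))² = (1/(-24 + 10))² = (1/(-14))² = (-1/14)² = 1/196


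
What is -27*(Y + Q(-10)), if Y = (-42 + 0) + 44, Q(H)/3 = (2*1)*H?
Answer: 1566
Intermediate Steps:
Q(H) = 6*H (Q(H) = 3*((2*1)*H) = 3*(2*H) = 6*H)
Y = 2 (Y = -42 + 44 = 2)
-27*(Y + Q(-10)) = -27*(2 + 6*(-10)) = -27*(2 - 60) = -27*(-58) = 1566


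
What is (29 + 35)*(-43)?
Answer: -2752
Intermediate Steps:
(29 + 35)*(-43) = 64*(-43) = -2752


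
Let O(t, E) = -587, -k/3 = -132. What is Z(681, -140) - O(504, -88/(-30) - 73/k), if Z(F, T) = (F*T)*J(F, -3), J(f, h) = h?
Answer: 286607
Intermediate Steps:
k = 396 (k = -3*(-132) = 396)
Z(F, T) = -3*F*T (Z(F, T) = (F*T)*(-3) = -3*F*T)
Z(681, -140) - O(504, -88/(-30) - 73/k) = -3*681*(-140) - 1*(-587) = 286020 + 587 = 286607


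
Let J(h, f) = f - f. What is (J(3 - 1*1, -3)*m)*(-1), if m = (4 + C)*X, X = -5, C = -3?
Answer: 0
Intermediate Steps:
J(h, f) = 0
m = -5 (m = (4 - 3)*(-5) = 1*(-5) = -5)
(J(3 - 1*1, -3)*m)*(-1) = (0*(-5))*(-1) = 0*(-1) = 0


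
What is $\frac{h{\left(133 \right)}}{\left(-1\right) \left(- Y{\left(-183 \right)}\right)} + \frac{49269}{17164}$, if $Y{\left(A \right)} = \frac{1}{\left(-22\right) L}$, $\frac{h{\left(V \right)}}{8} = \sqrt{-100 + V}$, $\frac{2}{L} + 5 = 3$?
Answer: $\frac{49269}{17164} + 176 \sqrt{33} \approx 1013.9$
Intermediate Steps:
$L = -1$ ($L = \frac{2}{-5 + 3} = \frac{2}{-2} = 2 \left(- \frac{1}{2}\right) = -1$)
$h{\left(V \right)} = 8 \sqrt{-100 + V}$
$Y{\left(A \right)} = \frac{1}{22}$ ($Y{\left(A \right)} = \frac{1}{\left(-22\right) \left(-1\right)} = \frac{1}{22}$)
$\frac{h{\left(133 \right)}}{\left(-1\right) \left(- Y{\left(-183 \right)}\right)} + \frac{49269}{17164} = \frac{8 \sqrt{-100 + 133}}{\left(-1\right) \left(\left(-1\right) \frac{1}{22}\right)} + \frac{49269}{17164} = \frac{8 \sqrt{33}}{\left(-1\right) \left(- \frac{1}{22}\right)} + 49269 \cdot \frac{1}{17164} = 8 \sqrt{33} \frac{1}{\frac{1}{22}} + \frac{49269}{17164} = 8 \sqrt{33} \cdot 22 + \frac{49269}{17164} = 176 \sqrt{33} + \frac{49269}{17164} = \frac{49269}{17164} + 176 \sqrt{33}$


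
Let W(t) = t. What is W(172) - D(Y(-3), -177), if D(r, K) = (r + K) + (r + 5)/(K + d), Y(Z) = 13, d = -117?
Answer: 16467/49 ≈ 336.06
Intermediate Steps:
D(r, K) = K + r + (5 + r)/(-117 + K) (D(r, K) = (r + K) + (r + 5)/(K - 117) = (K + r) + (5 + r)/(-117 + K) = K + r + (5 + r)/(-117 + K))
W(172) - D(Y(-3), -177) = 172 - (5 + (-177)² - 117*(-177) - 116*13 - 177*13)/(-117 - 177) = 172 - (5 + 31329 + 20709 - 1508 - 2301)/(-294) = 172 - (-1)*48234/294 = 172 - 1*(-8039/49) = 172 + 8039/49 = 16467/49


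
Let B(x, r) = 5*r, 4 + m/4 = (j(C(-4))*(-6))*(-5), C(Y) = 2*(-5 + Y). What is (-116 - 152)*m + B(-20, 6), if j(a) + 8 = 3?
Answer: 165118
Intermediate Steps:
C(Y) = -10 + 2*Y
j(a) = -5 (j(a) = -8 + 3 = -5)
m = -616 (m = -16 + 4*(-5*(-6)*(-5)) = -16 + 4*(30*(-5)) = -16 + 4*(-150) = -16 - 600 = -616)
(-116 - 152)*m + B(-20, 6) = (-116 - 152)*(-616) + 5*6 = -268*(-616) + 30 = 165088 + 30 = 165118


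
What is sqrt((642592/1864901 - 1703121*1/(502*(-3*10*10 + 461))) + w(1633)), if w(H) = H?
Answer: sqrt(747503108492529661518462)/21532146946 ≈ 40.153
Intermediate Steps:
sqrt((642592/1864901 - 1703121*1/(502*(-3*10*10 + 461))) + w(1633)) = sqrt((642592/1864901 - 1703121*1/(502*(-3*10*10 + 461))) + 1633) = sqrt((642592*(1/1864901) - 1703121*1/(502*(-30*10 + 461))) + 1633) = sqrt((642592/1864901 - 1703121*1/(502*(-300 + 461))) + 1633) = sqrt((642592/1864901 - 1703121/(161*502)) + 1633) = sqrt((642592/1864901 - 1703121/80822) + 1633) = sqrt((642592/1864901 - 1703121*1/80822) + 1633) = sqrt((642592/1864901 - 243303/11546) + 1633) = sqrt(-446316640771/21532146946 + 1633) = sqrt(34715679322047/21532146946) = sqrt(747503108492529661518462)/21532146946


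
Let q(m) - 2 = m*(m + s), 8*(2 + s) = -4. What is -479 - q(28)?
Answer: -1195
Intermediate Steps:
s = -5/2 (s = -2 + (⅛)*(-4) = -2 - ½ = -5/2 ≈ -2.5000)
q(m) = 2 + m*(-5/2 + m) (q(m) = 2 + m*(m - 5/2) = 2 + m*(-5/2 + m))
-479 - q(28) = -479 - (2 + 28² - 5/2*28) = -479 - (2 + 784 - 70) = -479 - 1*716 = -479 - 716 = -1195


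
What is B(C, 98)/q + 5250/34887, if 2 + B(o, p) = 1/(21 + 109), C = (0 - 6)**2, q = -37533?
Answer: 8541769411/56741263410 ≈ 0.15054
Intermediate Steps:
C = 36 (C = (-6)**2 = 36)
B(o, p) = -259/130 (B(o, p) = -2 + 1/(21 + 109) = -2 + 1/130 = -259/130)
B(C, 98)/q + 5250/34887 = -259/130/(-37533) + 5250/34887 = -259/130*(-1/37533) + 5250*(1/34887) = 259/4879290 + 1750/11629 = 8541769411/56741263410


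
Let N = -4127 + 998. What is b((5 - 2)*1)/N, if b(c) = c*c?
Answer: -3/1043 ≈ -0.0028763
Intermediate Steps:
N = -3129
b(c) = c²
b((5 - 2)*1)/N = ((5 - 2)*1)²/(-3129) = (3*1)²*(-1/3129) = 3²*(-1/3129) = 9*(-1/3129) = -3/1043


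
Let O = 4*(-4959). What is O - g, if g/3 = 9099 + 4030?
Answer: -59223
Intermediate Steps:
g = 39387 (g = 3*(9099 + 4030) = 3*13129 = 39387)
O = -19836
O - g = -19836 - 1*39387 = -19836 - 39387 = -59223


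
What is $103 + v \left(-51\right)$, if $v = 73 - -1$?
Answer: $-3671$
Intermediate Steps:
$v = 74$ ($v = 73 + 1 = 74$)
$103 + v \left(-51\right) = 103 + 74 \left(-51\right) = 103 - 3774 = -3671$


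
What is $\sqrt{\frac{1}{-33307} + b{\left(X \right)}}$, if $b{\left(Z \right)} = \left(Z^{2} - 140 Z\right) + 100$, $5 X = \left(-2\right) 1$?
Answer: $\frac{\sqrt{4330925963421}}{166535} \approx 12.496$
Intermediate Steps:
$X = - \frac{2}{5}$ ($X = \frac{\left(-2\right) 1}{5} = \frac{1}{5} \left(-2\right) = - \frac{2}{5} \approx -0.4$)
$b{\left(Z \right)} = 100 + Z^{2} - 140 Z$
$\sqrt{\frac{1}{-33307} + b{\left(X \right)}} = \sqrt{\frac{1}{-33307} + \left(100 + \left(- \frac{2}{5}\right)^{2} - -56\right)} = \sqrt{- \frac{1}{33307} + \left(100 + \frac{4}{25} + 56\right)} = \sqrt{- \frac{1}{33307} + \frac{3904}{25}} = \sqrt{\frac{130030503}{832675}} = \frac{\sqrt{4330925963421}}{166535}$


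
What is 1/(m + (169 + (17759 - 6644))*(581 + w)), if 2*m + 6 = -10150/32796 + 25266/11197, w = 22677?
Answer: 367216812/96373580930525521 ≈ 3.8103e-9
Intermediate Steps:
m = -744163343/367216812 (m = -3 + (-10150/32796 + 25266/11197)/2 = -3 + (-10150*1/32796 + 25266*(1/11197))/2 = -3 + (-5075/16398 + 25266/11197)/2 = -3 + (½)*(357487093/183608406) = -3 + 357487093/367216812 = -744163343/367216812 ≈ -2.0265)
1/(m + (169 + (17759 - 6644))*(581 + w)) = 1/(-744163343/367216812 + (169 + (17759 - 6644))*(581 + 22677)) = 1/(-744163343/367216812 + (169 + 11115)*23258) = 1/(-744163343/367216812 + 11284*23258) = 1/(-744163343/367216812 + 262443272) = 1/(96373580930525521/367216812) = 367216812/96373580930525521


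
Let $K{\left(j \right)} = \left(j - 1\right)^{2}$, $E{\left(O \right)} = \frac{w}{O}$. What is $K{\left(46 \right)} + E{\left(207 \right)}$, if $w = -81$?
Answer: $\frac{46566}{23} \approx 2024.6$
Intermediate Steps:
$E{\left(O \right)} = - \frac{81}{O}$
$K{\left(j \right)} = \left(-1 + j\right)^{2}$
$K{\left(46 \right)} + E{\left(207 \right)} = \left(-1 + 46\right)^{2} - \frac{81}{207} = 45^{2} - \frac{9}{23} = 2025 - \frac{9}{23} = \frac{46566}{23}$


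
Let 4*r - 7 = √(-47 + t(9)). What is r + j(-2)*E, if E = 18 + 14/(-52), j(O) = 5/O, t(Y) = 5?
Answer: -1107/26 + I*√42/4 ≈ -42.577 + 1.6202*I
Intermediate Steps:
r = 7/4 + I*√42/4 (r = 7/4 + √(-47 + 5)/4 = 7/4 + √(-42)/4 = 7/4 + (I*√42)/4 = 7/4 + I*√42/4 ≈ 1.75 + 1.6202*I)
E = 461/26 (E = 18 + 14*(-1/52) = 18 - 7/26 = 461/26 ≈ 17.731)
r + j(-2)*E = (7/4 + I*√42/4) + (5/(-2))*(461/26) = (7/4 + I*√42/4) + (5*(-½))*(461/26) = (7/4 + I*√42/4) - 5/2*461/26 = (7/4 + I*√42/4) - 2305/52 = -1107/26 + I*√42/4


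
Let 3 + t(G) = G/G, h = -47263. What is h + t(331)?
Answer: -47265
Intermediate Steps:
t(G) = -2 (t(G) = -3 + G/G = -3 + 1 = -2)
h + t(331) = -47263 - 2 = -47265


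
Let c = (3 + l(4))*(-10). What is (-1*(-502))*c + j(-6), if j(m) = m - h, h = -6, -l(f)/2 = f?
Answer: 25100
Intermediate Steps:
l(f) = -2*f
c = 50 (c = (3 - 2*4)*(-10) = (3 - 8)*(-10) = -5*(-10) = 50)
j(m) = 6 + m (j(m) = m - 1*(-6) = m + 6 = 6 + m)
(-1*(-502))*c + j(-6) = -1*(-502)*50 + (6 - 6) = 502*50 + 0 = 25100 + 0 = 25100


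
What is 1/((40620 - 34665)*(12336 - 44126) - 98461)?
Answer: -1/189407911 ≈ -5.2796e-9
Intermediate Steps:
1/((40620 - 34665)*(12336 - 44126) - 98461) = 1/(5955*(-31790) - 98461) = 1/(-189309450 - 98461) = 1/(-189407911) = -1/189407911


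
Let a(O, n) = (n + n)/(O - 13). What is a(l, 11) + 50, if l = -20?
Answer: 148/3 ≈ 49.333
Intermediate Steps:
a(O, n) = 2*n/(-13 + O) (a(O, n) = (2*n)/(-13 + O) = 2*n/(-13 + O))
a(l, 11) + 50 = 2*11/(-13 - 20) + 50 = 2*11/(-33) + 50 = 2*11*(-1/33) + 50 = -2/3 + 50 = 148/3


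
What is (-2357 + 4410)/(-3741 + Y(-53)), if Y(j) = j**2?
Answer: -2053/932 ≈ -2.2028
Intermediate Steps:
(-2357 + 4410)/(-3741 + Y(-53)) = (-2357 + 4410)/(-3741 + (-53)**2) = 2053/(-3741 + 2809) = 2053/(-932) = 2053*(-1/932) = -2053/932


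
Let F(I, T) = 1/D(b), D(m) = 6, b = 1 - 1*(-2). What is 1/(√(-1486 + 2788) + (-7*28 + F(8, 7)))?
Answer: -7050/1333753 - 36*√1302/1333753 ≈ -0.0062598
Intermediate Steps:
b = 3 (b = 1 + 2 = 3)
F(I, T) = ⅙ (F(I, T) = 1/6 = ⅙)
1/(√(-1486 + 2788) + (-7*28 + F(8, 7))) = 1/(√(-1486 + 2788) + (-7*28 + ⅙)) = 1/(√1302 + (-196 + ⅙)) = 1/(√1302 - 1175/6) = 1/(-1175/6 + √1302)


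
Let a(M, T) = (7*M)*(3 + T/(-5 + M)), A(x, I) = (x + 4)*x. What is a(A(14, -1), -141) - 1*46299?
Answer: -10377453/247 ≈ -42014.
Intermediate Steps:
A(x, I) = x*(4 + x) (A(x, I) = (4 + x)*x = x*(4 + x))
a(M, T) = 7*M*(3 + T/(-5 + M)) (a(M, T) = (7*M)*(3 + T/(-5 + M)) = 7*M*(3 + T/(-5 + M)))
a(A(14, -1), -141) - 1*46299 = 7*(14*(4 + 14))*(-15 - 141 + 3*(14*(4 + 14)))/(-5 + 14*(4 + 14)) - 1*46299 = 7*(14*18)*(-15 - 141 + 3*(14*18))/(-5 + 14*18) - 46299 = 7*252*(-15 - 141 + 3*252)/(-5 + 252) - 46299 = 7*252*(-15 - 141 + 756)/247 - 46299 = 7*252*(1/247)*600 - 46299 = 1058400/247 - 46299 = -10377453/247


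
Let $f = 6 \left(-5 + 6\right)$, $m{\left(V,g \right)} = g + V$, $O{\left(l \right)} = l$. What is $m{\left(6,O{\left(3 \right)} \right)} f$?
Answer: $54$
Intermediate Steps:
$m{\left(V,g \right)} = V + g$
$f = 6$ ($f = 6 \cdot 1 = 6$)
$m{\left(6,O{\left(3 \right)} \right)} f = \left(6 + 3\right) 6 = 9 \cdot 6 = 54$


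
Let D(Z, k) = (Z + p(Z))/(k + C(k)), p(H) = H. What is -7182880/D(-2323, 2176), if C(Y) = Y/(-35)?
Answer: 53141819392/16261 ≈ 3.2681e+6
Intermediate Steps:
C(Y) = -Y/35 (C(Y) = Y*(-1/35) = -Y/35)
D(Z, k) = 35*Z/(17*k) (D(Z, k) = (Z + Z)/(k - k/35) = (2*Z)/((34*k/35)) = (2*Z)*(35/(34*k)) = 35*Z/(17*k))
-7182880/D(-2323, 2176) = -7182880/((35/17)*(-2323)/2176) = -7182880/((35/17)*(-2323)*(1/2176)) = -7182880/(-81305/36992) = -7182880*(-36992/81305) = 53141819392/16261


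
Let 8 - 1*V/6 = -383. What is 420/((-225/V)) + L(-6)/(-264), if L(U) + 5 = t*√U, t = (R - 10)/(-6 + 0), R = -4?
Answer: -5780519/1320 - 7*I*√6/792 ≈ -4379.2 - 0.02165*I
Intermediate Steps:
V = 2346 (V = 48 - 6*(-383) = 48 + 2298 = 2346)
t = 7/3 (t = (-4 - 10)/(-6 + 0) = -14/(-6) = -14*(-⅙) = 7/3 ≈ 2.3333)
L(U) = -5 + 7*√U/3
420/((-225/V)) + L(-6)/(-264) = 420/((-225/2346)) + (-5 + 7*√(-6)/3)/(-264) = 420/((-225*1/2346)) + (-5 + 7*(I*√6)/3)*(-1/264) = 420/(-75/782) + (-5 + 7*I*√6/3)*(-1/264) = 420*(-782/75) + (5/264 - 7*I*√6/792) = -21896/5 + (5/264 - 7*I*√6/792) = -5780519/1320 - 7*I*√6/792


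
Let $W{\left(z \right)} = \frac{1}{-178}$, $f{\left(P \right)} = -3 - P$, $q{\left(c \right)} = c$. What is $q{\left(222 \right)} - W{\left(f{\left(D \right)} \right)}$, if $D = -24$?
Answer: $\frac{39517}{178} \approx 222.01$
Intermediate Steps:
$W{\left(z \right)} = - \frac{1}{178}$
$q{\left(222 \right)} - W{\left(f{\left(D \right)} \right)} = 222 - - \frac{1}{178} = 222 + \frac{1}{178} = \frac{39517}{178}$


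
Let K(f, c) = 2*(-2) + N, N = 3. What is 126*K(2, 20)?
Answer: -126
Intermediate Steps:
K(f, c) = -1 (K(f, c) = 2*(-2) + 3 = -4 + 3 = -1)
126*K(2, 20) = 126*(-1) = -126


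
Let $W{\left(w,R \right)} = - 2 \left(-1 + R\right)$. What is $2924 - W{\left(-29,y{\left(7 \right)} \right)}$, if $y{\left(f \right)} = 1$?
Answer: $2924$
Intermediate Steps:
$W{\left(w,R \right)} = 2 - 2 R$
$2924 - W{\left(-29,y{\left(7 \right)} \right)} = 2924 - \left(2 - 2\right) = 2924 - 0 = 2924 + 0 = 2924$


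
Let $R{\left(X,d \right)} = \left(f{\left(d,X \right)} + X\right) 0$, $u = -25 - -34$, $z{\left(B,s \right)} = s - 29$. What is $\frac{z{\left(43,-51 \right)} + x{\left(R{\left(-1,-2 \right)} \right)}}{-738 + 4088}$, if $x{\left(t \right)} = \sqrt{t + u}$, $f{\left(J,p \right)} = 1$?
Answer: $- \frac{77}{3350} \approx -0.022985$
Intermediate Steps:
$z{\left(B,s \right)} = -29 + s$
$u = 9$ ($u = -25 + 34 = 9$)
$R{\left(X,d \right)} = 0$ ($R{\left(X,d \right)} = \left(1 + X\right) 0 = 0$)
$x{\left(t \right)} = \sqrt{9 + t}$ ($x{\left(t \right)} = \sqrt{t + 9} = \sqrt{9 + t}$)
$\frac{z{\left(43,-51 \right)} + x{\left(R{\left(-1,-2 \right)} \right)}}{-738 + 4088} = \frac{\left(-29 - 51\right) + \sqrt{9 + 0}}{-738 + 4088} = \frac{-80 + \sqrt{9}}{3350} = \left(-80 + 3\right) \frac{1}{3350} = \left(-77\right) \frac{1}{3350} = - \frac{77}{3350}$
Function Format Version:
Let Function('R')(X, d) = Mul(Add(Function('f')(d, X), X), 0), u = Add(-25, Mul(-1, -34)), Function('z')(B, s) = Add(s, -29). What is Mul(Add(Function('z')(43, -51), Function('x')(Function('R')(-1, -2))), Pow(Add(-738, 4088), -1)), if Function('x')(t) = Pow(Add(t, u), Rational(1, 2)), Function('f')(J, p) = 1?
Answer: Rational(-77, 3350) ≈ -0.022985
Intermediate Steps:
Function('z')(B, s) = Add(-29, s)
u = 9 (u = Add(-25, 34) = 9)
Function('R')(X, d) = 0 (Function('R')(X, d) = Mul(Add(1, X), 0) = 0)
Function('x')(t) = Pow(Add(9, t), Rational(1, 2)) (Function('x')(t) = Pow(Add(t, 9), Rational(1, 2)) = Pow(Add(9, t), Rational(1, 2)))
Mul(Add(Function('z')(43, -51), Function('x')(Function('R')(-1, -2))), Pow(Add(-738, 4088), -1)) = Mul(Add(Add(-29, -51), Pow(Add(9, 0), Rational(1, 2))), Pow(Add(-738, 4088), -1)) = Mul(Add(-80, Pow(9, Rational(1, 2))), Pow(3350, -1)) = Mul(Add(-80, 3), Rational(1, 3350)) = Mul(-77, Rational(1, 3350)) = Rational(-77, 3350)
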